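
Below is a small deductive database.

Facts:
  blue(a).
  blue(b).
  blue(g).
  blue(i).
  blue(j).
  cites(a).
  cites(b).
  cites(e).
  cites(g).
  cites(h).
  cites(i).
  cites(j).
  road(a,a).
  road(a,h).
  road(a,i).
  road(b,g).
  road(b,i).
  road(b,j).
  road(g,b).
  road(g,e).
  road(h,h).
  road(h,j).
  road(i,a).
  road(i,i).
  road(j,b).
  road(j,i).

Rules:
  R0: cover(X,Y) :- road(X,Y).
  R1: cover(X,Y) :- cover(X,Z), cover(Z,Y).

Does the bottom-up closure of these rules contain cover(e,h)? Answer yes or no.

no

round 1: derive cover(a,a) via R0 from road(a,a)
round 1: derive cover(a,h) via R0 from road(a,h)
round 1: derive cover(a,i) via R0 from road(a,i)
round 1: derive cover(b,g) via R0 from road(b,g)
round 1: derive cover(b,i) via R0 from road(b,i)
round 1: derive cover(b,j) via R0 from road(b,j)
round 1: derive cover(g,b) via R0 from road(g,b)
round 1: derive cover(g,e) via R0 from road(g,e)
round 1: derive cover(h,h) via R0 from road(h,h)
round 1: derive cover(h,j) via R0 from road(h,j)
round 1: derive cover(i,a) via R0 from road(i,a)
round 1: derive cover(i,i) via R0 from road(i,i)
round 1: derive cover(j,b) via R0 from road(j,b)
round 1: derive cover(j,i) via R0 from road(j,i)
round 2: derive cover(a,j) via R1 from cover(a,h), cover(h,j)
round 2: derive cover(b,a) via R1 from cover(b,i), cover(i,a)
round 2: derive cover(b,b) via R1 from cover(b,g), cover(g,b)
round 2: derive cover(b,e) via R1 from cover(b,g), cover(g,e)
round 2: derive cover(g,g) via R1 from cover(g,b), cover(b,g)
round 2: derive cover(g,i) via R1 from cover(g,b), cover(b,i)
round 2: derive cover(g,j) via R1 from cover(g,b), cover(b,j)
round 2: derive cover(h,b) via R1 from cover(h,j), cover(j,b)
round 2: derive cover(h,i) via R1 from cover(h,j), cover(j,i)
round 2: derive cover(i,h) via R1 from cover(i,a), cover(a,h)
round 2: derive cover(j,a) via R1 from cover(j,i), cover(i,a)
round 2: derive cover(j,g) via R1 from cover(j,b), cover(b,g)
round 2: derive cover(j,j) via R1 from cover(j,b), cover(b,j)
round 3: derive cover(a,b) via R1 from cover(a,h), cover(h,b)
round 3: derive cover(a,g) via R1 from cover(a,j), cover(j,g)
round 3: derive cover(b,h) via R1 from cover(b,a), cover(a,h)
round 3: derive cover(g,a) via R1 from cover(g,b), cover(b,a)
round 3: derive cover(g,h) via R1 from cover(g,i), cover(i,h)
round 3: derive cover(h,a) via R1 from cover(h,b), cover(b,a)
round 3: derive cover(h,e) via R1 from cover(h,b), cover(b,e)
round 3: derive cover(h,g) via R1 from cover(h,b), cover(b,g)
round 3: derive cover(i,b) via R1 from cover(i,h), cover(h,b)
round 3: derive cover(i,j) via R1 from cover(i,a), cover(a,j)
round 3: derive cover(j,e) via R1 from cover(j,b), cover(b,e)
round 3: derive cover(j,h) via R1 from cover(j,a), cover(a,h)
round 4: derive cover(a,e) via R1 from cover(a,b), cover(b,e)
round 4: derive cover(i,e) via R1 from cover(i,b), cover(b,e)
round 4: derive cover(i,g) via R1 from cover(i,a), cover(a,g)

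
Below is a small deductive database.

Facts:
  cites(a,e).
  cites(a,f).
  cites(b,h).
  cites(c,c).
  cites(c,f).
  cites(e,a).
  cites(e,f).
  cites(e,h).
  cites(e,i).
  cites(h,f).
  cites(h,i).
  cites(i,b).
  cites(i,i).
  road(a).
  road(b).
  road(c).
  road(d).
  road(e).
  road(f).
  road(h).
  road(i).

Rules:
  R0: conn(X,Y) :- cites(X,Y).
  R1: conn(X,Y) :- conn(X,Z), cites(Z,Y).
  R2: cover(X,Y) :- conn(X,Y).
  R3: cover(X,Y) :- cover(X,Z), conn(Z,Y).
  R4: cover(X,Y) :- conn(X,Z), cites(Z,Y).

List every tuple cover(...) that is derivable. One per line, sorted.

cover(a,a)
cover(a,b)
cover(a,e)
cover(a,f)
cover(a,h)
cover(a,i)
cover(b,b)
cover(b,f)
cover(b,h)
cover(b,i)
cover(c,c)
cover(c,f)
cover(e,a)
cover(e,b)
cover(e,e)
cover(e,f)
cover(e,h)
cover(e,i)
cover(h,b)
cover(h,f)
cover(h,h)
cover(h,i)
cover(i,b)
cover(i,f)
cover(i,h)
cover(i,i)

round 1: derive conn(a,e) via R0 from cites(a,e)
round 1: derive conn(a,f) via R0 from cites(a,f)
round 1: derive conn(b,h) via R0 from cites(b,h)
round 1: derive conn(c,c) via R0 from cites(c,c)
round 1: derive conn(c,f) via R0 from cites(c,f)
round 1: derive conn(e,a) via R0 from cites(e,a)
round 1: derive conn(e,f) via R0 from cites(e,f)
round 1: derive conn(e,h) via R0 from cites(e,h)
round 1: derive conn(e,i) via R0 from cites(e,i)
round 1: derive conn(h,f) via R0 from cites(h,f)
round 1: derive conn(h,i) via R0 from cites(h,i)
round 1: derive conn(i,b) via R0 from cites(i,b)
round 1: derive conn(i,i) via R0 from cites(i,i)
round 2: derive conn(a,a) via R1 from conn(a,e), cites(e,a)
round 2: derive conn(a,h) via R1 from conn(a,e), cites(e,h)
round 2: derive conn(a,i) via R1 from conn(a,e), cites(e,i)
round 2: derive conn(b,f) via R1 from conn(b,h), cites(h,f)
round 2: derive conn(b,i) via R1 from conn(b,h), cites(h,i)
round 2: derive conn(e,b) via R1 from conn(e,i), cites(i,b)
round 2: derive conn(e,e) via R1 from conn(e,a), cites(a,e)
round 2: derive conn(h,b) via R1 from conn(h,i), cites(i,b)
round 2: derive conn(i,h) via R1 from conn(i,b), cites(b,h)
round 2: derive cover(a,e) via R2 from conn(a,e)
round 2: derive cover(a,f) via R2 from conn(a,f)
round 2: derive cover(b,h) via R2 from conn(b,h)
round 2: derive cover(c,c) via R2 from conn(c,c)
round 2: derive cover(c,f) via R2 from conn(c,f)
round 2: derive cover(e,a) via R2 from conn(e,a)
round 2: derive cover(e,f) via R2 from conn(e,f)
round 2: derive cover(e,h) via R2 from conn(e,h)
round 2: derive cover(e,i) via R2 from conn(e,i)
round 2: derive cover(h,f) via R2 from conn(h,f)
round 2: derive cover(h,i) via R2 from conn(h,i)
round 2: derive cover(i,b) via R2 from conn(i,b)
round 2: derive cover(i,i) via R2 from conn(i,i)
round 2: derive cover(a,a) via R4 from conn(a,e), cites(e,a)
round 2: derive cover(a,h) via R4 from conn(a,e), cites(e,h)
round 2: derive cover(a,i) via R4 from conn(a,e), cites(e,i)
round 2: derive cover(b,f) via R4 from conn(b,h), cites(h,f)
round 2: derive cover(b,i) via R4 from conn(b,h), cites(h,i)
round 2: derive cover(e,b) via R4 from conn(e,i), cites(i,b)
round 2: derive cover(e,e) via R4 from conn(e,a), cites(a,e)
round 2: derive cover(h,b) via R4 from conn(h,i), cites(i,b)
round 2: derive cover(i,h) via R4 from conn(i,b), cites(b,h)
round 3: derive conn(a,b) via R1 from conn(a,i), cites(i,b)
round 3: derive conn(b,b) via R1 from conn(b,i), cites(i,b)
round 3: derive conn(h,h) via R1 from conn(h,b), cites(b,h)
round 3: derive conn(i,f) via R1 from conn(i,h), cites(h,f)
round 3: derive cover(a,b) via R3 from cover(a,e), conn(e,b)
round 3: derive cover(b,b) via R3 from cover(b,h), conn(h,b)
round 3: derive cover(h,h) via R3 from cover(h,b), conn(b,h)
round 3: derive cover(i,f) via R3 from cover(i,b), conn(b,f)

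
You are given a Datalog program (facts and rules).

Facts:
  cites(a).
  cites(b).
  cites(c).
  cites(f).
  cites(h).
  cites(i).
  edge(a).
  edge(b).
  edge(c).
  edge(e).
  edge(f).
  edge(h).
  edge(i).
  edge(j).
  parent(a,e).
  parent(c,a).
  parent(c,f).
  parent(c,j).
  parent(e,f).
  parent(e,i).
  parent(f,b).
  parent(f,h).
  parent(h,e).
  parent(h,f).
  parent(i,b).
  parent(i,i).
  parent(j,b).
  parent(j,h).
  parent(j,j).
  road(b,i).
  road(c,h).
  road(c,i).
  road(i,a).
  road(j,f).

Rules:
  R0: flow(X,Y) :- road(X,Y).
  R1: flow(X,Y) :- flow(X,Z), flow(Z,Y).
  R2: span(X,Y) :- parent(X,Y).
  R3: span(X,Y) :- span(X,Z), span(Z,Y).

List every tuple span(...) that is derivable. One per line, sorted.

span(a,b)
span(a,e)
span(a,f)
span(a,h)
span(a,i)
span(c,a)
span(c,b)
span(c,e)
span(c,f)
span(c,h)
span(c,i)
span(c,j)
span(e,b)
span(e,e)
span(e,f)
span(e,h)
span(e,i)
span(f,b)
span(f,e)
span(f,f)
span(f,h)
span(f,i)
span(h,b)
span(h,e)
span(h,f)
span(h,h)
span(h,i)
span(i,b)
span(i,i)
span(j,b)
span(j,e)
span(j,f)
span(j,h)
span(j,i)
span(j,j)

round 1: derive span(a,e) via R2 from parent(a,e)
round 1: derive span(c,a) via R2 from parent(c,a)
round 1: derive span(c,f) via R2 from parent(c,f)
round 1: derive span(c,j) via R2 from parent(c,j)
round 1: derive span(e,f) via R2 from parent(e,f)
round 1: derive span(e,i) via R2 from parent(e,i)
round 1: derive span(f,b) via R2 from parent(f,b)
round 1: derive span(f,h) via R2 from parent(f,h)
round 1: derive span(h,e) via R2 from parent(h,e)
round 1: derive span(h,f) via R2 from parent(h,f)
round 1: derive span(i,b) via R2 from parent(i,b)
round 1: derive span(i,i) via R2 from parent(i,i)
round 1: derive span(j,b) via R2 from parent(j,b)
round 1: derive span(j,h) via R2 from parent(j,h)
round 1: derive span(j,j) via R2 from parent(j,j)
round 2: derive span(a,f) via R3 from span(a,e), span(e,f)
round 2: derive span(a,i) via R3 from span(a,e), span(e,i)
round 2: derive span(c,b) via R3 from span(c,f), span(f,b)
round 2: derive span(c,e) via R3 from span(c,a), span(a,e)
round 2: derive span(c,h) via R3 from span(c,f), span(f,h)
round 2: derive span(e,b) via R3 from span(e,f), span(f,b)
round 2: derive span(e,h) via R3 from span(e,f), span(f,h)
round 2: derive span(f,e) via R3 from span(f,h), span(h,e)
round 2: derive span(f,f) via R3 from span(f,h), span(h,f)
round 2: derive span(h,b) via R3 from span(h,f), span(f,b)
round 2: derive span(h,h) via R3 from span(h,f), span(f,h)
round 2: derive span(h,i) via R3 from span(h,e), span(e,i)
round 2: derive span(j,e) via R3 from span(j,h), span(h,e)
round 2: derive span(j,f) via R3 from span(j,h), span(h,f)
round 3: derive span(a,b) via R3 from span(a,e), span(e,b)
round 3: derive span(a,h) via R3 from span(a,e), span(e,h)
round 3: derive span(c,i) via R3 from span(c,a), span(a,i)
round 3: derive span(e,e) via R3 from span(e,f), span(f,e)
round 3: derive span(f,i) via R3 from span(f,e), span(e,i)
round 3: derive span(j,i) via R3 from span(j,e), span(e,i)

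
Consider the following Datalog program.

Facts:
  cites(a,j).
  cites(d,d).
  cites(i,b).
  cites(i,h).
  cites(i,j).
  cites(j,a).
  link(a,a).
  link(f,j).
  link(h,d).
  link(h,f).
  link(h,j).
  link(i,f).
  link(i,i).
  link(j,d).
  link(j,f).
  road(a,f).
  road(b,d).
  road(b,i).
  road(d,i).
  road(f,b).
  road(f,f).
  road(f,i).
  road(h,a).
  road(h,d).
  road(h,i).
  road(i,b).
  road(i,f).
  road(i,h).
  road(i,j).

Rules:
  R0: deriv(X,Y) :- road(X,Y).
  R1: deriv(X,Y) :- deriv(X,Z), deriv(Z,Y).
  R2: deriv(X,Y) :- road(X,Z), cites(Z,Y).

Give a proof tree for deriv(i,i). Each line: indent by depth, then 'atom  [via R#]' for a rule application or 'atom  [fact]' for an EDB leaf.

round 1: derive deriv(a,f) via R0 from road(a,f)
round 1: derive deriv(b,d) via R0 from road(b,d)
round 1: derive deriv(b,i) via R0 from road(b,i)
round 1: derive deriv(d,i) via R0 from road(d,i)
round 1: derive deriv(f,b) via R0 from road(f,b)
round 1: derive deriv(f,f) via R0 from road(f,f)
round 1: derive deriv(f,i) via R0 from road(f,i)
round 1: derive deriv(h,a) via R0 from road(h,a)
round 1: derive deriv(h,d) via R0 from road(h,d)
round 1: derive deriv(h,i) via R0 from road(h,i)
round 1: derive deriv(i,b) via R0 from road(i,b)
round 1: derive deriv(i,f) via R0 from road(i,f)
round 1: derive deriv(i,h) via R0 from road(i,h)
round 1: derive deriv(i,j) via R0 from road(i,j)
round 1: derive deriv(b,b) via R2 from road(b,i), cites(i,b)
round 1: derive deriv(b,h) via R2 from road(b,i), cites(i,h)
round 1: derive deriv(b,j) via R2 from road(b,i), cites(i,j)
round 1: derive deriv(d,b) via R2 from road(d,i), cites(i,b)
round 1: derive deriv(d,h) via R2 from road(d,i), cites(i,h)
round 1: derive deriv(d,j) via R2 from road(d,i), cites(i,j)
round 1: derive deriv(f,h) via R2 from road(f,i), cites(i,h)
round 1: derive deriv(f,j) via R2 from road(f,i), cites(i,j)
round 1: derive deriv(h,b) via R2 from road(h,i), cites(i,b)
round 1: derive deriv(h,h) via R2 from road(h,i), cites(i,h)
round 1: derive deriv(h,j) via R2 from road(h,a), cites(a,j)
round 1: derive deriv(i,a) via R2 from road(i,j), cites(j,a)
round 2: derive deriv(a,b) via R1 from deriv(a,f), deriv(f,b)
round 2: derive deriv(a,h) via R1 from deriv(a,f), deriv(f,h)
round 2: derive deriv(a,i) via R1 from deriv(a,f), deriv(f,i)
round 2: derive deriv(a,j) via R1 from deriv(a,f), deriv(f,j)
round 2: derive deriv(b,a) via R1 from deriv(b,h), deriv(h,a)
round 2: derive deriv(b,f) via R1 from deriv(b,i), deriv(i,f)
round 2: derive deriv(d,a) via R1 from deriv(d,h), deriv(h,a)
round 2: derive deriv(d,d) via R1 from deriv(d,b), deriv(b,d)
round 2: derive deriv(d,f) via R1 from deriv(d,i), deriv(i,f)
round 2: derive deriv(f,a) via R1 from deriv(f,h), deriv(h,a)
round 2: derive deriv(f,d) via R1 from deriv(f,b), deriv(b,d)
round 2: derive deriv(h,f) via R1 from deriv(h,a), deriv(a,f)
round 2: derive deriv(i,d) via R1 from deriv(i,b), deriv(b,d)
round 2: derive deriv(i,i) via R1 from deriv(i,b), deriv(b,i)
round 3: derive deriv(a,a) via R1 from deriv(a,b), deriv(b,a)
round 3: derive deriv(a,d) via R1 from deriv(a,b), deriv(b,d)

deriv(i,i)  [via R1]
  deriv(i,b)  [via R0]
    road(i,b)  [fact]
  deriv(b,i)  [via R0]
    road(b,i)  [fact]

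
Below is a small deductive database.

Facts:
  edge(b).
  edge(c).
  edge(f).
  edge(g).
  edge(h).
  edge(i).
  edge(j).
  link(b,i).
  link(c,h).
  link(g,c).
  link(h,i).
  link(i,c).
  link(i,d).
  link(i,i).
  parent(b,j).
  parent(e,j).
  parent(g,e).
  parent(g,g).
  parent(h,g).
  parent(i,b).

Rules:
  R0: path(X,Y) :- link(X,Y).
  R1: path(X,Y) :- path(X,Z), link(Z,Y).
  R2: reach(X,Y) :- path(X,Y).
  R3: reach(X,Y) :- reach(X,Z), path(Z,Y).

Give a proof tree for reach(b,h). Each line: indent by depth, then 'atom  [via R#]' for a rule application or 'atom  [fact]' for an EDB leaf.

reach(b,h)  [via R3]
  reach(b,i)  [via R2]
    path(b,i)  [via R0]
      link(b,i)  [fact]
  path(i,h)  [via R1]
    path(i,c)  [via R0]
      link(i,c)  [fact]
    link(c,h)  [fact]

round 1: derive path(b,i) via R0 from link(b,i)
round 1: derive path(c,h) via R0 from link(c,h)
round 1: derive path(g,c) via R0 from link(g,c)
round 1: derive path(h,i) via R0 from link(h,i)
round 1: derive path(i,c) via R0 from link(i,c)
round 1: derive path(i,d) via R0 from link(i,d)
round 1: derive path(i,i) via R0 from link(i,i)
round 2: derive path(b,c) via R1 from path(b,i), link(i,c)
round 2: derive path(b,d) via R1 from path(b,i), link(i,d)
round 2: derive path(c,i) via R1 from path(c,h), link(h,i)
round 2: derive path(g,h) via R1 from path(g,c), link(c,h)
round 2: derive path(h,c) via R1 from path(h,i), link(i,c)
round 2: derive path(h,d) via R1 from path(h,i), link(i,d)
round 2: derive path(i,h) via R1 from path(i,c), link(c,h)
round 2: derive reach(b,i) via R2 from path(b,i)
round 2: derive reach(c,h) via R2 from path(c,h)
round 2: derive reach(g,c) via R2 from path(g,c)
round 2: derive reach(h,i) via R2 from path(h,i)
round 2: derive reach(i,c) via R2 from path(i,c)
round 2: derive reach(i,d) via R2 from path(i,d)
round 2: derive reach(i,i) via R2 from path(i,i)
round 3: derive path(b,h) via R1 from path(b,c), link(c,h)
round 3: derive path(c,c) via R1 from path(c,i), link(i,c)
round 3: derive path(c,d) via R1 from path(c,i), link(i,d)
round 3: derive path(g,i) via R1 from path(g,h), link(h,i)
round 3: derive path(h,h) via R1 from path(h,c), link(c,h)
round 3: derive reach(b,c) via R2 from path(b,c)
round 3: derive reach(b,d) via R2 from path(b,d)
round 3: derive reach(c,i) via R2 from path(c,i)
round 3: derive reach(g,h) via R2 from path(g,h)
round 3: derive reach(h,c) via R2 from path(h,c)
round 3: derive reach(h,d) via R2 from path(h,d)
round 3: derive reach(i,h) via R2 from path(i,h)
round 3: derive reach(b,h) via R3 from reach(b,i), path(i,h)
round 3: derive reach(c,c) via R3 from reach(c,h), path(h,c)
round 3: derive reach(c,d) via R3 from reach(c,h), path(h,d)
round 3: derive reach(g,i) via R3 from reach(g,c), path(c,i)
round 3: derive reach(h,h) via R3 from reach(h,i), path(i,h)
round 4: derive path(g,d) via R1 from path(g,i), link(i,d)
round 4: derive reach(g,d) via R3 from reach(g,c), path(c,d)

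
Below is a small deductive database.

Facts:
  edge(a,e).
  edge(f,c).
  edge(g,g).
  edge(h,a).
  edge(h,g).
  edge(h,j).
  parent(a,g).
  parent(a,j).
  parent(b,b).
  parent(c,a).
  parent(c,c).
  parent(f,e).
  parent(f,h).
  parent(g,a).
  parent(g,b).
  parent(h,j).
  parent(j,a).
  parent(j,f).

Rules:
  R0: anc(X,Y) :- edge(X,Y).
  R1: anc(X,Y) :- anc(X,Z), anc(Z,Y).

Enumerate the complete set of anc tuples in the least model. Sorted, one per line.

round 1: derive anc(a,e) via R0 from edge(a,e)
round 1: derive anc(f,c) via R0 from edge(f,c)
round 1: derive anc(g,g) via R0 from edge(g,g)
round 1: derive anc(h,a) via R0 from edge(h,a)
round 1: derive anc(h,g) via R0 from edge(h,g)
round 1: derive anc(h,j) via R0 from edge(h,j)
round 2: derive anc(h,e) via R1 from anc(h,a), anc(a,e)

anc(a,e)
anc(f,c)
anc(g,g)
anc(h,a)
anc(h,e)
anc(h,g)
anc(h,j)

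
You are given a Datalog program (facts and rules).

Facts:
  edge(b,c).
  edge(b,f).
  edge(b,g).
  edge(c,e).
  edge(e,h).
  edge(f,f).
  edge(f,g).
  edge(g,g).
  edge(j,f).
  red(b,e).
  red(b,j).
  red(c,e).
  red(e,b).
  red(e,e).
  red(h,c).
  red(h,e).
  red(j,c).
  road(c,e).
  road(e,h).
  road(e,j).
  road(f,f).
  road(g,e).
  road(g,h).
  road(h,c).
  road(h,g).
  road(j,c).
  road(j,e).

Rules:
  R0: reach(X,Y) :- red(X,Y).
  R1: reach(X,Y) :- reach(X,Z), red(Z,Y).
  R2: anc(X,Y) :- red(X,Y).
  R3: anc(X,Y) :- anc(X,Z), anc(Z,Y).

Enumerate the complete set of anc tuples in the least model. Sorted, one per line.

anc(b,b)
anc(b,c)
anc(b,e)
anc(b,j)
anc(c,b)
anc(c,c)
anc(c,e)
anc(c,j)
anc(e,b)
anc(e,c)
anc(e,e)
anc(e,j)
anc(h,b)
anc(h,c)
anc(h,e)
anc(h,j)
anc(j,b)
anc(j,c)
anc(j,e)
anc(j,j)

round 1: derive anc(b,e) via R2 from red(b,e)
round 1: derive anc(b,j) via R2 from red(b,j)
round 1: derive anc(c,e) via R2 from red(c,e)
round 1: derive anc(e,b) via R2 from red(e,b)
round 1: derive anc(e,e) via R2 from red(e,e)
round 1: derive anc(h,c) via R2 from red(h,c)
round 1: derive anc(h,e) via R2 from red(h,e)
round 1: derive anc(j,c) via R2 from red(j,c)
round 2: derive anc(b,b) via R3 from anc(b,e), anc(e,b)
round 2: derive anc(b,c) via R3 from anc(b,j), anc(j,c)
round 2: derive anc(c,b) via R3 from anc(c,e), anc(e,b)
round 2: derive anc(e,j) via R3 from anc(e,b), anc(b,j)
round 2: derive anc(h,b) via R3 from anc(h,e), anc(e,b)
round 2: derive anc(j,e) via R3 from anc(j,c), anc(c,e)
round 3: derive anc(c,c) via R3 from anc(c,b), anc(b,c)
round 3: derive anc(c,j) via R3 from anc(c,b), anc(b,j)
round 3: derive anc(e,c) via R3 from anc(e,b), anc(b,c)
round 3: derive anc(h,j) via R3 from anc(h,b), anc(b,j)
round 3: derive anc(j,b) via R3 from anc(j,c), anc(c,b)
round 3: derive anc(j,j) via R3 from anc(j,e), anc(e,j)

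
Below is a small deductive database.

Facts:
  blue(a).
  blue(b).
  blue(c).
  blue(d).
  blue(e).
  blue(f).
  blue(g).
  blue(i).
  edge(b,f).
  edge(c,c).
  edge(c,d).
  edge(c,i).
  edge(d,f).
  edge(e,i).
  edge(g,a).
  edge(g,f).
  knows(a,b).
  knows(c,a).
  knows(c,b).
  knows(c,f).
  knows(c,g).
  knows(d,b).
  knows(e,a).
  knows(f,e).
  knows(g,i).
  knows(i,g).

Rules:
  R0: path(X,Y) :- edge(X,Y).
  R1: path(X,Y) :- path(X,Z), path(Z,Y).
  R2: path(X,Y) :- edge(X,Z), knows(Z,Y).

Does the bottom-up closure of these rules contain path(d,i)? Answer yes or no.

round 1: derive path(b,f) via R0 from edge(b,f)
round 1: derive path(c,c) via R0 from edge(c,c)
round 1: derive path(c,d) via R0 from edge(c,d)
round 1: derive path(c,i) via R0 from edge(c,i)
round 1: derive path(d,f) via R0 from edge(d,f)
round 1: derive path(e,i) via R0 from edge(e,i)
round 1: derive path(g,a) via R0 from edge(g,a)
round 1: derive path(g,f) via R0 from edge(g,f)
round 1: derive path(b,e) via R2 from edge(b,f), knows(f,e)
round 1: derive path(c,a) via R2 from edge(c,c), knows(c,a)
round 1: derive path(c,b) via R2 from edge(c,c), knows(c,b)
round 1: derive path(c,f) via R2 from edge(c,c), knows(c,f)
round 1: derive path(c,g) via R2 from edge(c,c), knows(c,g)
round 1: derive path(d,e) via R2 from edge(d,f), knows(f,e)
round 1: derive path(e,g) via R2 from edge(e,i), knows(i,g)
round 1: derive path(g,b) via R2 from edge(g,a), knows(a,b)
round 1: derive path(g,e) via R2 from edge(g,f), knows(f,e)
round 2: derive path(b,g) via R1 from path(b,e), path(e,g)
round 2: derive path(b,i) via R1 from path(b,e), path(e,i)
round 2: derive path(c,e) via R1 from path(c,b), path(b,e)
round 2: derive path(d,g) via R1 from path(d,e), path(e,g)
round 2: derive path(d,i) via R1 from path(d,e), path(e,i)
round 2: derive path(e,a) via R1 from path(e,g), path(g,a)
round 2: derive path(e,b) via R1 from path(e,g), path(g,b)
round 2: derive path(e,e) via R1 from path(e,g), path(g,e)
round 2: derive path(e,f) via R1 from path(e,g), path(g,f)
round 2: derive path(g,g) via R1 from path(g,e), path(e,g)
round 2: derive path(g,i) via R1 from path(g,e), path(e,i)
round 3: derive path(b,a) via R1 from path(b,e), path(e,a)
round 3: derive path(b,b) via R1 from path(b,e), path(e,b)
round 3: derive path(d,a) via R1 from path(d,e), path(e,a)
round 3: derive path(d,b) via R1 from path(d,e), path(e,b)

yes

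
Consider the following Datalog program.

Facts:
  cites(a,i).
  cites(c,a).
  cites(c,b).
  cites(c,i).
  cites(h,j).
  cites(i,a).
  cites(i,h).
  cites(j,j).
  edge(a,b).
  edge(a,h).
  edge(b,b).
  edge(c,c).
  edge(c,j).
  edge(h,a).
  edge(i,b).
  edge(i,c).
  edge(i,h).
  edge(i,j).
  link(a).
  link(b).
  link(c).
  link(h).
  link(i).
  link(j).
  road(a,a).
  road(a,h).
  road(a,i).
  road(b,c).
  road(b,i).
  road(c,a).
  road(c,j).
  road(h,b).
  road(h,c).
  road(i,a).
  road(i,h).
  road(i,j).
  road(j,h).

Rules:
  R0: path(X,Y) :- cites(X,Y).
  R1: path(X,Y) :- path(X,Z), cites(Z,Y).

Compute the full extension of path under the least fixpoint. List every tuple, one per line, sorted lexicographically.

round 1: derive path(a,i) via R0 from cites(a,i)
round 1: derive path(c,a) via R0 from cites(c,a)
round 1: derive path(c,b) via R0 from cites(c,b)
round 1: derive path(c,i) via R0 from cites(c,i)
round 1: derive path(h,j) via R0 from cites(h,j)
round 1: derive path(i,a) via R0 from cites(i,a)
round 1: derive path(i,h) via R0 from cites(i,h)
round 1: derive path(j,j) via R0 from cites(j,j)
round 2: derive path(a,a) via R1 from path(a,i), cites(i,a)
round 2: derive path(a,h) via R1 from path(a,i), cites(i,h)
round 2: derive path(c,h) via R1 from path(c,i), cites(i,h)
round 2: derive path(i,i) via R1 from path(i,a), cites(a,i)
round 2: derive path(i,j) via R1 from path(i,h), cites(h,j)
round 3: derive path(a,j) via R1 from path(a,h), cites(h,j)
round 3: derive path(c,j) via R1 from path(c,h), cites(h,j)

path(a,a)
path(a,h)
path(a,i)
path(a,j)
path(c,a)
path(c,b)
path(c,h)
path(c,i)
path(c,j)
path(h,j)
path(i,a)
path(i,h)
path(i,i)
path(i,j)
path(j,j)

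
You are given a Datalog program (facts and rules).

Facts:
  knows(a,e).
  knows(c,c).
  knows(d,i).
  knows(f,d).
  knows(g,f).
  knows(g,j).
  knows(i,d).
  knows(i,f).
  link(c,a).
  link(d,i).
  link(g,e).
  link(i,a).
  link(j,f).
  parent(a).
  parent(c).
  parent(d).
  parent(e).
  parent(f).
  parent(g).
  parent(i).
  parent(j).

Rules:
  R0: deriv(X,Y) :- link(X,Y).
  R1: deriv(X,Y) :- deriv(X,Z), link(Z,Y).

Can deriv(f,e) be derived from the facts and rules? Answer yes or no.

no

round 1: derive deriv(c,a) via R0 from link(c,a)
round 1: derive deriv(d,i) via R0 from link(d,i)
round 1: derive deriv(g,e) via R0 from link(g,e)
round 1: derive deriv(i,a) via R0 from link(i,a)
round 1: derive deriv(j,f) via R0 from link(j,f)
round 2: derive deriv(d,a) via R1 from deriv(d,i), link(i,a)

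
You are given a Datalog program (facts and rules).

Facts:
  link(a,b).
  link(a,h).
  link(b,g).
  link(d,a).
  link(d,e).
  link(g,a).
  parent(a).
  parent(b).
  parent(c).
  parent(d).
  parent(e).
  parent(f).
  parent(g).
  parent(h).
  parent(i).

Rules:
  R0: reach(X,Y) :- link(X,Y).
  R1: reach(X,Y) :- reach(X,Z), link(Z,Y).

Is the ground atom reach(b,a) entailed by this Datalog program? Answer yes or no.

yes

round 1: derive reach(a,b) via R0 from link(a,b)
round 1: derive reach(a,h) via R0 from link(a,h)
round 1: derive reach(b,g) via R0 from link(b,g)
round 1: derive reach(d,a) via R0 from link(d,a)
round 1: derive reach(d,e) via R0 from link(d,e)
round 1: derive reach(g,a) via R0 from link(g,a)
round 2: derive reach(a,g) via R1 from reach(a,b), link(b,g)
round 2: derive reach(b,a) via R1 from reach(b,g), link(g,a)
round 2: derive reach(d,b) via R1 from reach(d,a), link(a,b)
round 2: derive reach(d,h) via R1 from reach(d,a), link(a,h)
round 2: derive reach(g,b) via R1 from reach(g,a), link(a,b)
round 2: derive reach(g,h) via R1 from reach(g,a), link(a,h)
round 3: derive reach(a,a) via R1 from reach(a,g), link(g,a)
round 3: derive reach(b,b) via R1 from reach(b,a), link(a,b)
round 3: derive reach(b,h) via R1 from reach(b,a), link(a,h)
round 3: derive reach(d,g) via R1 from reach(d,b), link(b,g)
round 3: derive reach(g,g) via R1 from reach(g,b), link(b,g)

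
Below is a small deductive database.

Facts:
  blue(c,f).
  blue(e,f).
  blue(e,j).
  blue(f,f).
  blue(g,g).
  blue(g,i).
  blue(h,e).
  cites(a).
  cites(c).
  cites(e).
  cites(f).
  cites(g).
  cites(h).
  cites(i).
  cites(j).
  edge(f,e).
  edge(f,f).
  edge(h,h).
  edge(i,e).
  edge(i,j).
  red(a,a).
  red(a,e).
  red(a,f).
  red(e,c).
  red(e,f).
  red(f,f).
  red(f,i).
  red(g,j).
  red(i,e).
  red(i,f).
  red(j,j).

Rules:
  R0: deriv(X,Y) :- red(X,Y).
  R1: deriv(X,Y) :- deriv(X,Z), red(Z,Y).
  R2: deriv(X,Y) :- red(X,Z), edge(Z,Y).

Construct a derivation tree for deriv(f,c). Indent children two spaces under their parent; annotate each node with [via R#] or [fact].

round 1: derive deriv(a,a) via R0 from red(a,a)
round 1: derive deriv(a,e) via R0 from red(a,e)
round 1: derive deriv(a,f) via R0 from red(a,f)
round 1: derive deriv(e,c) via R0 from red(e,c)
round 1: derive deriv(e,f) via R0 from red(e,f)
round 1: derive deriv(f,f) via R0 from red(f,f)
round 1: derive deriv(f,i) via R0 from red(f,i)
round 1: derive deriv(g,j) via R0 from red(g,j)
round 1: derive deriv(i,e) via R0 from red(i,e)
round 1: derive deriv(i,f) via R0 from red(i,f)
round 1: derive deriv(j,j) via R0 from red(j,j)
round 1: derive deriv(e,e) via R2 from red(e,f), edge(f,e)
round 1: derive deriv(f,e) via R2 from red(f,f), edge(f,e)
round 1: derive deriv(f,j) via R2 from red(f,i), edge(i,j)
round 2: derive deriv(a,c) via R1 from deriv(a,e), red(e,c)
round 2: derive deriv(a,i) via R1 from deriv(a,f), red(f,i)
round 2: derive deriv(e,i) via R1 from deriv(e,f), red(f,i)
round 2: derive deriv(f,c) via R1 from deriv(f,e), red(e,c)
round 2: derive deriv(i,c) via R1 from deriv(i,e), red(e,c)
round 2: derive deriv(i,i) via R1 from deriv(i,f), red(f,i)

deriv(f,c)  [via R1]
  deriv(f,e)  [via R2]
    red(f,f)  [fact]
    edge(f,e)  [fact]
  red(e,c)  [fact]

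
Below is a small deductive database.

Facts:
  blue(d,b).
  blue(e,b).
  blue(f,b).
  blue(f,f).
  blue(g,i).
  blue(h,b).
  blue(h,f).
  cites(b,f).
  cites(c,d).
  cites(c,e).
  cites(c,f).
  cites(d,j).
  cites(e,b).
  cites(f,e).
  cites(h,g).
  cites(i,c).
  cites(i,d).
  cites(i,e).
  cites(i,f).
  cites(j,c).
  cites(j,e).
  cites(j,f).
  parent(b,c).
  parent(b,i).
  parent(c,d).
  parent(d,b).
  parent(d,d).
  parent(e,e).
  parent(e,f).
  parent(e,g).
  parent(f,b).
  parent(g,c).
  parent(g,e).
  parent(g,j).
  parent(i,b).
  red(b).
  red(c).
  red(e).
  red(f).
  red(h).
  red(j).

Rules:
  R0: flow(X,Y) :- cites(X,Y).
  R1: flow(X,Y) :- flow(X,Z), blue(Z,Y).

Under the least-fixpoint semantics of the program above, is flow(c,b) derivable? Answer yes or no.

yes

round 1: derive flow(b,f) via R0 from cites(b,f)
round 1: derive flow(c,d) via R0 from cites(c,d)
round 1: derive flow(c,e) via R0 from cites(c,e)
round 1: derive flow(c,f) via R0 from cites(c,f)
round 1: derive flow(d,j) via R0 from cites(d,j)
round 1: derive flow(e,b) via R0 from cites(e,b)
round 1: derive flow(f,e) via R0 from cites(f,e)
round 1: derive flow(h,g) via R0 from cites(h,g)
round 1: derive flow(i,c) via R0 from cites(i,c)
round 1: derive flow(i,d) via R0 from cites(i,d)
round 1: derive flow(i,e) via R0 from cites(i,e)
round 1: derive flow(i,f) via R0 from cites(i,f)
round 1: derive flow(j,c) via R0 from cites(j,c)
round 1: derive flow(j,e) via R0 from cites(j,e)
round 1: derive flow(j,f) via R0 from cites(j,f)
round 2: derive flow(b,b) via R1 from flow(b,f), blue(f,b)
round 2: derive flow(c,b) via R1 from flow(c,d), blue(d,b)
round 2: derive flow(f,b) via R1 from flow(f,e), blue(e,b)
round 2: derive flow(h,i) via R1 from flow(h,g), blue(g,i)
round 2: derive flow(i,b) via R1 from flow(i,d), blue(d,b)
round 2: derive flow(j,b) via R1 from flow(j,e), blue(e,b)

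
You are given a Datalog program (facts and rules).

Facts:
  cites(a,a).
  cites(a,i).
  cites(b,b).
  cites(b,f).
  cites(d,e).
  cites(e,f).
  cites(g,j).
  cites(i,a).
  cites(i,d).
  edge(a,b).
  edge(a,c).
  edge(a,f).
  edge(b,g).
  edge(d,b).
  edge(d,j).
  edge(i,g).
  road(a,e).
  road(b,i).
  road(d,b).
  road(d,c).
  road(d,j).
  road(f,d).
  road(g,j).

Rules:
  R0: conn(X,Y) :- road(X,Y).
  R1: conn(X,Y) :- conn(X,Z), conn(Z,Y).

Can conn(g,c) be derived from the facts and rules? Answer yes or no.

no

round 1: derive conn(a,e) via R0 from road(a,e)
round 1: derive conn(b,i) via R0 from road(b,i)
round 1: derive conn(d,b) via R0 from road(d,b)
round 1: derive conn(d,c) via R0 from road(d,c)
round 1: derive conn(d,j) via R0 from road(d,j)
round 1: derive conn(f,d) via R0 from road(f,d)
round 1: derive conn(g,j) via R0 from road(g,j)
round 2: derive conn(d,i) via R1 from conn(d,b), conn(b,i)
round 2: derive conn(f,b) via R1 from conn(f,d), conn(d,b)
round 2: derive conn(f,c) via R1 from conn(f,d), conn(d,c)
round 2: derive conn(f,j) via R1 from conn(f,d), conn(d,j)
round 3: derive conn(f,i) via R1 from conn(f,b), conn(b,i)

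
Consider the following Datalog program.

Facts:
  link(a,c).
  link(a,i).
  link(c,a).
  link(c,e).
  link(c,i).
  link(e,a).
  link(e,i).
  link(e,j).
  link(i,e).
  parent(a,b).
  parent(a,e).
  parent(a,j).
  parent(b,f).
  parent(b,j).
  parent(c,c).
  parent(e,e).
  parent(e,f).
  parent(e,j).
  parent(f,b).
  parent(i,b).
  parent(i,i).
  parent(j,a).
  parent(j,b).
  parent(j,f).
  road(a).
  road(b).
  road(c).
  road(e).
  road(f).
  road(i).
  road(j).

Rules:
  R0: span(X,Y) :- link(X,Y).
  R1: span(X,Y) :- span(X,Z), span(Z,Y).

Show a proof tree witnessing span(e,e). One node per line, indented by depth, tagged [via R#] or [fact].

round 1: derive span(a,c) via R0 from link(a,c)
round 1: derive span(a,i) via R0 from link(a,i)
round 1: derive span(c,a) via R0 from link(c,a)
round 1: derive span(c,e) via R0 from link(c,e)
round 1: derive span(c,i) via R0 from link(c,i)
round 1: derive span(e,a) via R0 from link(e,a)
round 1: derive span(e,i) via R0 from link(e,i)
round 1: derive span(e,j) via R0 from link(e,j)
round 1: derive span(i,e) via R0 from link(i,e)
round 2: derive span(a,a) via R1 from span(a,c), span(c,a)
round 2: derive span(a,e) via R1 from span(a,c), span(c,e)
round 2: derive span(c,c) via R1 from span(c,a), span(a,c)
round 2: derive span(c,j) via R1 from span(c,e), span(e,j)
round 2: derive span(e,c) via R1 from span(e,a), span(a,c)
round 2: derive span(e,e) via R1 from span(e,i), span(i,e)
round 2: derive span(i,a) via R1 from span(i,e), span(e,a)
round 2: derive span(i,i) via R1 from span(i,e), span(e,i)
round 2: derive span(i,j) via R1 from span(i,e), span(e,j)
round 3: derive span(a,j) via R1 from span(a,c), span(c,j)
round 3: derive span(i,c) via R1 from span(i,a), span(a,c)

span(e,e)  [via R1]
  span(e,i)  [via R0]
    link(e,i)  [fact]
  span(i,e)  [via R0]
    link(i,e)  [fact]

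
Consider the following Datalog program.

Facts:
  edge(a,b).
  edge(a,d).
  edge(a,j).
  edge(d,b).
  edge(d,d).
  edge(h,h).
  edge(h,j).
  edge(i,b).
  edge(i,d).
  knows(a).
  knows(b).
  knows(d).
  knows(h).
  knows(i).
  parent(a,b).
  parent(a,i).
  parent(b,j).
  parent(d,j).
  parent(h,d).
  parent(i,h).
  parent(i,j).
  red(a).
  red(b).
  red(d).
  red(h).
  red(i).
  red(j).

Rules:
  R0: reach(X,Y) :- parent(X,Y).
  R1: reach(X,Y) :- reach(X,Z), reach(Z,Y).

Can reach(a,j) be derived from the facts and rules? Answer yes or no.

round 1: derive reach(a,b) via R0 from parent(a,b)
round 1: derive reach(a,i) via R0 from parent(a,i)
round 1: derive reach(b,j) via R0 from parent(b,j)
round 1: derive reach(d,j) via R0 from parent(d,j)
round 1: derive reach(h,d) via R0 from parent(h,d)
round 1: derive reach(i,h) via R0 from parent(i,h)
round 1: derive reach(i,j) via R0 from parent(i,j)
round 2: derive reach(a,h) via R1 from reach(a,i), reach(i,h)
round 2: derive reach(a,j) via R1 from reach(a,b), reach(b,j)
round 2: derive reach(h,j) via R1 from reach(h,d), reach(d,j)
round 2: derive reach(i,d) via R1 from reach(i,h), reach(h,d)
round 3: derive reach(a,d) via R1 from reach(a,h), reach(h,d)

yes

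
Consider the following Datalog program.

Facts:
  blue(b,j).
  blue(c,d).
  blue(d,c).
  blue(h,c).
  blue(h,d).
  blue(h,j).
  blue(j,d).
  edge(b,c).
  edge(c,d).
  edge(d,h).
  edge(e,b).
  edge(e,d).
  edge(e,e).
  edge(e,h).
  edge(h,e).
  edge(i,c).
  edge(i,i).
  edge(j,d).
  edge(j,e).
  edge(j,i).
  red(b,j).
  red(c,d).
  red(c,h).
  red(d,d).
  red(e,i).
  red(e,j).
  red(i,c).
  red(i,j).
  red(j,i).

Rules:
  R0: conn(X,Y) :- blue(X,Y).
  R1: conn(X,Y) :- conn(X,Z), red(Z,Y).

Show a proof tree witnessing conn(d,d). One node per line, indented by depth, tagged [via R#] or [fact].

conn(d,d)  [via R1]
  conn(d,c)  [via R0]
    blue(d,c)  [fact]
  red(c,d)  [fact]

round 1: derive conn(b,j) via R0 from blue(b,j)
round 1: derive conn(c,d) via R0 from blue(c,d)
round 1: derive conn(d,c) via R0 from blue(d,c)
round 1: derive conn(h,c) via R0 from blue(h,c)
round 1: derive conn(h,d) via R0 from blue(h,d)
round 1: derive conn(h,j) via R0 from blue(h,j)
round 1: derive conn(j,d) via R0 from blue(j,d)
round 2: derive conn(b,i) via R1 from conn(b,j), red(j,i)
round 2: derive conn(d,d) via R1 from conn(d,c), red(c,d)
round 2: derive conn(d,h) via R1 from conn(d,c), red(c,h)
round 2: derive conn(h,h) via R1 from conn(h,c), red(c,h)
round 2: derive conn(h,i) via R1 from conn(h,j), red(j,i)
round 3: derive conn(b,c) via R1 from conn(b,i), red(i,c)
round 4: derive conn(b,d) via R1 from conn(b,c), red(c,d)
round 4: derive conn(b,h) via R1 from conn(b,c), red(c,h)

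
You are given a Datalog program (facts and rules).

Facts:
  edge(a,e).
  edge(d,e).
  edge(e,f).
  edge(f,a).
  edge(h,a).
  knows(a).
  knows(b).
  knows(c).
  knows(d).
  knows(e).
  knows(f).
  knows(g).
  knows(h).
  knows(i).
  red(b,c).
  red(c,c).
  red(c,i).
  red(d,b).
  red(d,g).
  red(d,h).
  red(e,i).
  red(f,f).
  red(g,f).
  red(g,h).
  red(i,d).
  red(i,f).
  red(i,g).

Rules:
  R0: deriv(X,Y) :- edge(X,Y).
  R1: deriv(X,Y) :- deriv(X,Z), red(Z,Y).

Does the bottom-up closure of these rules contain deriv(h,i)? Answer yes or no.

no

round 1: derive deriv(a,e) via R0 from edge(a,e)
round 1: derive deriv(d,e) via R0 from edge(d,e)
round 1: derive deriv(e,f) via R0 from edge(e,f)
round 1: derive deriv(f,a) via R0 from edge(f,a)
round 1: derive deriv(h,a) via R0 from edge(h,a)
round 2: derive deriv(a,i) via R1 from deriv(a,e), red(e,i)
round 2: derive deriv(d,i) via R1 from deriv(d,e), red(e,i)
round 3: derive deriv(a,d) via R1 from deriv(a,i), red(i,d)
round 3: derive deriv(a,f) via R1 from deriv(a,i), red(i,f)
round 3: derive deriv(a,g) via R1 from deriv(a,i), red(i,g)
round 3: derive deriv(d,d) via R1 from deriv(d,i), red(i,d)
round 3: derive deriv(d,f) via R1 from deriv(d,i), red(i,f)
round 3: derive deriv(d,g) via R1 from deriv(d,i), red(i,g)
round 4: derive deriv(a,b) via R1 from deriv(a,d), red(d,b)
round 4: derive deriv(a,h) via R1 from deriv(a,d), red(d,h)
round 4: derive deriv(d,b) via R1 from deriv(d,d), red(d,b)
round 4: derive deriv(d,h) via R1 from deriv(d,d), red(d,h)
round 5: derive deriv(a,c) via R1 from deriv(a,b), red(b,c)
round 5: derive deriv(d,c) via R1 from deriv(d,b), red(b,c)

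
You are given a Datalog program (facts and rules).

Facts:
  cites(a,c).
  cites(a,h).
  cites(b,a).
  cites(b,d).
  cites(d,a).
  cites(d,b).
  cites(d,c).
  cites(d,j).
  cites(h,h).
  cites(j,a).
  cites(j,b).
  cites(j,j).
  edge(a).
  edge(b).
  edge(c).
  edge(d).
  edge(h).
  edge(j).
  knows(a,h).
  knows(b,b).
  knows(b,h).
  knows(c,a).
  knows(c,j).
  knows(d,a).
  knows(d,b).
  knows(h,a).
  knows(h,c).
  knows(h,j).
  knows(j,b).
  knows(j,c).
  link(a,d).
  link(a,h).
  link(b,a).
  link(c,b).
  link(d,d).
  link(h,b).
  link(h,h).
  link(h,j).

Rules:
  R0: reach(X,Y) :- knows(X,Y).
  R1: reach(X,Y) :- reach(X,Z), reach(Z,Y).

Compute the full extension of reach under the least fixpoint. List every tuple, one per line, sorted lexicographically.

round 1: derive reach(a,h) via R0 from knows(a,h)
round 1: derive reach(b,b) via R0 from knows(b,b)
round 1: derive reach(b,h) via R0 from knows(b,h)
round 1: derive reach(c,a) via R0 from knows(c,a)
round 1: derive reach(c,j) via R0 from knows(c,j)
round 1: derive reach(d,a) via R0 from knows(d,a)
round 1: derive reach(d,b) via R0 from knows(d,b)
round 1: derive reach(h,a) via R0 from knows(h,a)
round 1: derive reach(h,c) via R0 from knows(h,c)
round 1: derive reach(h,j) via R0 from knows(h,j)
round 1: derive reach(j,b) via R0 from knows(j,b)
round 1: derive reach(j,c) via R0 from knows(j,c)
round 2: derive reach(a,a) via R1 from reach(a,h), reach(h,a)
round 2: derive reach(a,c) via R1 from reach(a,h), reach(h,c)
round 2: derive reach(a,j) via R1 from reach(a,h), reach(h,j)
round 2: derive reach(b,a) via R1 from reach(b,h), reach(h,a)
round 2: derive reach(b,c) via R1 from reach(b,h), reach(h,c)
round 2: derive reach(b,j) via R1 from reach(b,h), reach(h,j)
round 2: derive reach(c,b) via R1 from reach(c,j), reach(j,b)
round 2: derive reach(c,c) via R1 from reach(c,j), reach(j,c)
round 2: derive reach(c,h) via R1 from reach(c,a), reach(a,h)
round 2: derive reach(d,h) via R1 from reach(d,a), reach(a,h)
round 2: derive reach(h,b) via R1 from reach(h,j), reach(j,b)
round 2: derive reach(h,h) via R1 from reach(h,a), reach(a,h)
round 2: derive reach(j,a) via R1 from reach(j,c), reach(c,a)
round 2: derive reach(j,h) via R1 from reach(j,b), reach(b,h)
round 2: derive reach(j,j) via R1 from reach(j,c), reach(c,j)
round 3: derive reach(a,b) via R1 from reach(a,c), reach(c,b)
round 3: derive reach(d,c) via R1 from reach(d,a), reach(a,c)
round 3: derive reach(d,j) via R1 from reach(d,a), reach(a,j)

reach(a,a)
reach(a,b)
reach(a,c)
reach(a,h)
reach(a,j)
reach(b,a)
reach(b,b)
reach(b,c)
reach(b,h)
reach(b,j)
reach(c,a)
reach(c,b)
reach(c,c)
reach(c,h)
reach(c,j)
reach(d,a)
reach(d,b)
reach(d,c)
reach(d,h)
reach(d,j)
reach(h,a)
reach(h,b)
reach(h,c)
reach(h,h)
reach(h,j)
reach(j,a)
reach(j,b)
reach(j,c)
reach(j,h)
reach(j,j)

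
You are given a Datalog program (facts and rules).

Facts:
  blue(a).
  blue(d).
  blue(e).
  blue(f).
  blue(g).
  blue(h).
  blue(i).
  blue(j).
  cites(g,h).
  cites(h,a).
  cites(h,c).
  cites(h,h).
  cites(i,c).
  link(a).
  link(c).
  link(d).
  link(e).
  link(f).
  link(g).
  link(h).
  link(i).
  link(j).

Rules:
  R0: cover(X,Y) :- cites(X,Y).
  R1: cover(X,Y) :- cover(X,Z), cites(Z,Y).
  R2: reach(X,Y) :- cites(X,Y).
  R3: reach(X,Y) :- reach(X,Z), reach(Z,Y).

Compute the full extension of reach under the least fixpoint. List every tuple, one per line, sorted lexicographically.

round 1: derive reach(g,h) via R2 from cites(g,h)
round 1: derive reach(h,a) via R2 from cites(h,a)
round 1: derive reach(h,c) via R2 from cites(h,c)
round 1: derive reach(h,h) via R2 from cites(h,h)
round 1: derive reach(i,c) via R2 from cites(i,c)
round 2: derive reach(g,a) via R3 from reach(g,h), reach(h,a)
round 2: derive reach(g,c) via R3 from reach(g,h), reach(h,c)

reach(g,a)
reach(g,c)
reach(g,h)
reach(h,a)
reach(h,c)
reach(h,h)
reach(i,c)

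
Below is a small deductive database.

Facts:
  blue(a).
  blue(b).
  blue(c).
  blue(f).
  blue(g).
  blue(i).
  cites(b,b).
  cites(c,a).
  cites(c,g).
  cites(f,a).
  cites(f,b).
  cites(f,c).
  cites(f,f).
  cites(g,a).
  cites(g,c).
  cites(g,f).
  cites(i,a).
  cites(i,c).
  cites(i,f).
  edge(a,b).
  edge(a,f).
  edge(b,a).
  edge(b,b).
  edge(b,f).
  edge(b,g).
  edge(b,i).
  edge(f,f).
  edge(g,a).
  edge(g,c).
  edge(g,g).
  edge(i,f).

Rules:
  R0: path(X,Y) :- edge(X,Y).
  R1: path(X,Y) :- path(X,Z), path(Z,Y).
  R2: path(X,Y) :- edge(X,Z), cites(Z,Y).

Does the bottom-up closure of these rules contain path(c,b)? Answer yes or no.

round 1: derive path(a,b) via R0 from edge(a,b)
round 1: derive path(a,f) via R0 from edge(a,f)
round 1: derive path(b,a) via R0 from edge(b,a)
round 1: derive path(b,b) via R0 from edge(b,b)
round 1: derive path(b,f) via R0 from edge(b,f)
round 1: derive path(b,g) via R0 from edge(b,g)
round 1: derive path(b,i) via R0 from edge(b,i)
round 1: derive path(f,f) via R0 from edge(f,f)
round 1: derive path(g,a) via R0 from edge(g,a)
round 1: derive path(g,c) via R0 from edge(g,c)
round 1: derive path(g,g) via R0 from edge(g,g)
round 1: derive path(i,f) via R0 from edge(i,f)
round 1: derive path(a,a) via R2 from edge(a,f), cites(f,a)
round 1: derive path(a,c) via R2 from edge(a,f), cites(f,c)
round 1: derive path(b,c) via R2 from edge(b,f), cites(f,c)
round 1: derive path(f,a) via R2 from edge(f,f), cites(f,a)
round 1: derive path(f,b) via R2 from edge(f,f), cites(f,b)
round 1: derive path(f,c) via R2 from edge(f,f), cites(f,c)
round 1: derive path(g,f) via R2 from edge(g,g), cites(g,f)
round 1: derive path(i,a) via R2 from edge(i,f), cites(f,a)
round 1: derive path(i,b) via R2 from edge(i,f), cites(f,b)
round 1: derive path(i,c) via R2 from edge(i,f), cites(f,c)
round 2: derive path(a,g) via R1 from path(a,b), path(b,g)
round 2: derive path(a,i) via R1 from path(a,b), path(b,i)
round 2: derive path(f,g) via R1 from path(f,b), path(b,g)
round 2: derive path(f,i) via R1 from path(f,b), path(b,i)
round 2: derive path(g,b) via R1 from path(g,a), path(a,b)
round 2: derive path(i,g) via R1 from path(i,b), path(b,g)
round 2: derive path(i,i) via R1 from path(i,b), path(b,i)
round 3: derive path(g,i) via R1 from path(g,a), path(a,i)

no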